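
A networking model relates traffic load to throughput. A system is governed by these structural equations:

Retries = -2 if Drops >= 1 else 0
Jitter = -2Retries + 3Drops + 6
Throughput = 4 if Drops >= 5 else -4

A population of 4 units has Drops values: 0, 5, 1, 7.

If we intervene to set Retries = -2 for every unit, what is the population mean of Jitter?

do(Retries=-2) breaks Retries's dependence on Drops. With Retries=-2 fixed, Jitter across the units is 10, 25, 13, 31, mean 19.75.

19.75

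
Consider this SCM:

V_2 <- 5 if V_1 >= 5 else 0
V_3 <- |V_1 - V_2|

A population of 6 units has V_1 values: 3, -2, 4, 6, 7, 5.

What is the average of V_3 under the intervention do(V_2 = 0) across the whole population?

Under do(V_2=0), V_2's equation is replaced by V_2=0 for every unit. Per-unit V_3: 3, 2, 4, 6, 7, 5. Mean = 4.5.

4.5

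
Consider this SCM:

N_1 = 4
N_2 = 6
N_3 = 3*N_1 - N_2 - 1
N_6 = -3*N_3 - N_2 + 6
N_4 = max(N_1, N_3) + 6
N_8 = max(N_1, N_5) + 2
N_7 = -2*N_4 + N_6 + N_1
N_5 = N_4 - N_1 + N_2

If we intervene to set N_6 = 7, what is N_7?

-11

Intervening sets N_6 = 7 and removes its equation (N_6 = -3*N_3 - N_2 + 6).
N_3 = 3*N_1 - N_2 - 1  [with N_1=4, N_2=6]  = 5
N_4 = max(N_1, N_3) + 6  [with N_1=4, N_3=5]  = 11
N_7 = -2*N_4 + N_6 + N_1  [with N_4=11, N_6=7, N_1=4]  = -11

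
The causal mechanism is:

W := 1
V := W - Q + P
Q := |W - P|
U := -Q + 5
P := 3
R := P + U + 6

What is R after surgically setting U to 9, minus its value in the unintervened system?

6

The intervention breaks the incoming arrows to U: U := -Q + 5 no longer applies, and U = 9.
R = P + U + 6  [with P=3, U=9]  = 18
Without intervention: Q = |W - P|  [with W=1, P=3]  = 2; U = -Q + 5  [with Q=2]  = 3; R = P + U + 6  [with P=3, U=3]  = 12.
Change = 18 − 12 = 6.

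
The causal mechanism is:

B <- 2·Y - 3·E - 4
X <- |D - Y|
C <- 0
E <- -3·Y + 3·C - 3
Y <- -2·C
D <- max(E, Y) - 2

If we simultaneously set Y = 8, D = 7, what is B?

93

The joint intervention fixes Y = 8, D = 7, removing each variable's own equation.
E = -3·Y + 3·C - 3  [with Y=8, C=0]  = -27
B = 2·Y - 3·E - 4  [with Y=8, E=-27]  = 93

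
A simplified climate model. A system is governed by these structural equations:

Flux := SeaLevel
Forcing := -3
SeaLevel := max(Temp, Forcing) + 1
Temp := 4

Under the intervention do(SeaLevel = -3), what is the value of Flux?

The intervention breaks the incoming arrows to SeaLevel: SeaLevel := max(Temp, Forcing) + 1 no longer applies, and SeaLevel = -3.
Flux = SeaLevel  [with SeaLevel=-3]  = -3

-3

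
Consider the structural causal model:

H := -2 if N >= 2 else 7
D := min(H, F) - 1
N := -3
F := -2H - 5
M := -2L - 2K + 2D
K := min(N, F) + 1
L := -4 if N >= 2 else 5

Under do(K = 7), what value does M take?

-64

Under do(K=7), the mechanism K := min(N, F) + 1 is discarded; K is fixed at 7.
H = -2 if N >= 2 else 7  [with N=-3]  = 7
F = -2H - 5  [with H=7]  = -19
D = min(H, F) - 1  [with H=7, F=-19]  = -20
L = -4 if N >= 2 else 5  [with N=-3]  = 5
M = -2L - 2K + 2D  [with L=5, K=7, D=-20]  = -64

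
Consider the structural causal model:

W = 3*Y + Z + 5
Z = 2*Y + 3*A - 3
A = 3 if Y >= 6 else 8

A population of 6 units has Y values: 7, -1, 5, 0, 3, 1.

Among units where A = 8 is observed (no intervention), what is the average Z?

Observing A=8 restricts to units where A's equation naturally yields 8: Y ∈ {-1, 5, 0, 3, 1}. In that subpopulation Z = 19, 31, 21, 27, 23, mean 24.2.

24.2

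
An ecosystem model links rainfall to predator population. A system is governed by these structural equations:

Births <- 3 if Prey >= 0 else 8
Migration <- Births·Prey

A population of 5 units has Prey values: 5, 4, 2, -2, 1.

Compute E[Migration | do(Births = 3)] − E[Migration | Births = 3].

-3

The intervention sets Births=3 in all 5 units regardless of Prey. Recomputing Migration per unit gives 15, 12, 6, -6, 3; average 6.
Conditioning on Births=3 selects the 4 unit(s) with Prey ∈ {5, 4, 2, 1}. Their Migration values: 15, 12, 6, 3. Mean = 9.
Difference = 6 − 9 = -3.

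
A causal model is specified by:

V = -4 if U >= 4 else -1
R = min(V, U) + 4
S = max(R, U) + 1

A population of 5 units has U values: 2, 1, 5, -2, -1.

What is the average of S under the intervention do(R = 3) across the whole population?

4.4

Under do(R=3), R's equation is replaced by R=3 for every unit. Per-unit S: 4, 4, 6, 4, 4. Mean = 4.4.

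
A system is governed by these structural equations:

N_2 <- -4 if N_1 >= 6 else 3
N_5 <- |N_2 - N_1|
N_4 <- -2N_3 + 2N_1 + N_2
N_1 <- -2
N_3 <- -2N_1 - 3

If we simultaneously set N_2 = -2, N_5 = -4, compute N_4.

-8

The joint intervention fixes N_2 = -2, N_5 = -4, removing each variable's own equation.
N_3 = -2N_1 - 3  [with N_1=-2]  = 1
N_4 = -2N_3 + 2N_1 + N_2  [with N_3=1, N_1=-2, N_2=-2]  = -8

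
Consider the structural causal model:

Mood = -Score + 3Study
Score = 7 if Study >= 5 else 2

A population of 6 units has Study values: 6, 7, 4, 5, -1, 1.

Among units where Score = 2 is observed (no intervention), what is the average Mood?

Conditioning on Score=2 selects the 3 unit(s) with Study ∈ {4, -1, 1}. Their Mood values: 10, -5, 1. Mean = 2.

2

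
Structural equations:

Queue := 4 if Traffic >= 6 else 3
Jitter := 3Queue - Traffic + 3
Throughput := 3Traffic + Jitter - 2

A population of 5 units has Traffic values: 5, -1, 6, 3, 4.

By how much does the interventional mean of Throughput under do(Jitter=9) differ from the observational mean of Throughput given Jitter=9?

The intervention sets Jitter=9 in all 5 units regardless of Traffic. Recomputing Throughput per unit gives 22, 4, 25, 16, 19; average 17.2.
Observing Jitter=9 restricts to units where Jitter's equation naturally yields 9: Traffic ∈ {6, 3}. In that subpopulation Throughput = 25, 16, mean 20.5.
Difference = 17.2 − 20.5 = -3.3.

-3.3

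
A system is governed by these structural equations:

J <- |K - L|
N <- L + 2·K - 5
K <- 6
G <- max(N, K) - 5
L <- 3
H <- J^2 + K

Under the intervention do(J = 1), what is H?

7

The intervention breaks the incoming arrows to J: J <- |K - L| no longer applies, and J = 1.
H = J^2 + K  [with J=1, K=6]  = 7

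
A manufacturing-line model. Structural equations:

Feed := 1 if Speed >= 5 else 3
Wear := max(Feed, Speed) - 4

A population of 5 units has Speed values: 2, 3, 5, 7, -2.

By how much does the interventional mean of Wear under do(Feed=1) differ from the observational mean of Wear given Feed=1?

The intervention sets Feed=1 in all 5 units regardless of Speed. Recomputing Wear per unit gives -2, -1, 1, 3, -3; average -0.4.
Conditioning on Feed=1 selects the 2 unit(s) with Speed ∈ {5, 7}. Their Wear values: 1, 3. Mean = 2.
Difference = -0.4 − 2 = -2.4.

-2.4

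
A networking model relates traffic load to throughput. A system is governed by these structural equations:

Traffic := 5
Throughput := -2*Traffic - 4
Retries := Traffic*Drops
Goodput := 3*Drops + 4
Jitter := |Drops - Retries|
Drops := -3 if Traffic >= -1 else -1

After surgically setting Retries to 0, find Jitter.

3

The intervention breaks the incoming arrows to Retries: Retries := Traffic*Drops no longer applies, and Retries = 0.
Drops = -3 if Traffic >= -1 else -1  [with Traffic=5]  = -3
Jitter = |Drops - Retries|  [with Drops=-3, Retries=0]  = 3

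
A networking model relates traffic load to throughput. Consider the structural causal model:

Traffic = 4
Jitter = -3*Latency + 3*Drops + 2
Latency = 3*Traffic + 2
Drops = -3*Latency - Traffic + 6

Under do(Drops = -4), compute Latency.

14

Under do(Drops=-4), the mechanism Drops = -3*Latency - Traffic + 6 is discarded; Drops is fixed at -4.
Since Latency is not a descendant of the intervened variable, it is unaffected.
Latency = 3*Traffic + 2  [with Traffic=4]  = 14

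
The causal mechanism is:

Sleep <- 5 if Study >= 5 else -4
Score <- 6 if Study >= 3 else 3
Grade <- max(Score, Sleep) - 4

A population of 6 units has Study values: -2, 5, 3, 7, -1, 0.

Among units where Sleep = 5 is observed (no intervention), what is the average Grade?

Observing Sleep=5 restricts to units where Sleep's equation naturally yields 5: Study ∈ {5, 7}. In that subpopulation Grade = 2, 2, mean 2.

2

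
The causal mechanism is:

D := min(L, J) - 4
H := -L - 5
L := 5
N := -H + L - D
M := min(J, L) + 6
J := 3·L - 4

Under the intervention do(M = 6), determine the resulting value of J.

11

do(M=6) replaces the equation M := min(J, L) + 6 with the constant M = 6.
J is not downstream of the intervention, so its value is determined by the original equations.
J = 3·L - 4  [with L=5]  = 11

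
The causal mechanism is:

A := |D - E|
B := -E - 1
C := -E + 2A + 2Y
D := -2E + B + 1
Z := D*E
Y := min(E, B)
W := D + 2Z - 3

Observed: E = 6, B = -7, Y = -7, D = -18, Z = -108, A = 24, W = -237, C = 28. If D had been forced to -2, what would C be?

-4

do(D=-2) replaces the equation D := -2E + B + 1 with the constant D = -2.
B = -E - 1  [with E=6]  = -7
Y = min(E, B)  [with E=6, B=-7]  = -7
A = |D - E|  [with D=-2, E=6]  = 8
C = -E + 2A + 2Y  [with E=6, A=8, Y=-7]  = -4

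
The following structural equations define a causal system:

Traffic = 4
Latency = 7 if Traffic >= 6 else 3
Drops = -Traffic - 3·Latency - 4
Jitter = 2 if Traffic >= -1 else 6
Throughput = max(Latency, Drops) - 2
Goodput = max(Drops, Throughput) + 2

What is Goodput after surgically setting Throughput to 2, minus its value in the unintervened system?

1

The intervention breaks the incoming arrows to Throughput: Throughput = max(Latency, Drops) - 2 no longer applies, and Throughput = 2.
Latency = 7 if Traffic >= 6 else 3  [with Traffic=4]  = 3
Drops = -Traffic - 3·Latency - 4  [with Traffic=4, Latency=3]  = -17
Goodput = max(Drops, Throughput) + 2  [with Drops=-17, Throughput=2]  = 4
Without intervention: Latency = 7 if Traffic >= 6 else 3  [with Traffic=4]  = 3; Drops = -Traffic - 3·Latency - 4  [with Traffic=4, Latency=3]  = -17; Throughput = max(Latency, Drops) - 2  [with Latency=3, Drops=-17]  = 1; Goodput = max(Drops, Throughput) + 2  [with Drops=-17, Throughput=1]  = 3.
Change = 4 − 3 = 1.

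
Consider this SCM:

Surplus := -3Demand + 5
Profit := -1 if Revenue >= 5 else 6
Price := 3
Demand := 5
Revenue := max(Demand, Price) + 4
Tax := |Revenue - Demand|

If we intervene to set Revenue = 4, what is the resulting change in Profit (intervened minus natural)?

do(Revenue=4) replaces the equation Revenue := max(Demand, Price) + 4 with the constant Revenue = 4.
Profit = -1 if Revenue >= 5 else 6  [with Revenue=4]  = 6
Without intervention: Revenue = max(Demand, Price) + 4  [with Demand=5, Price=3]  = 9; Profit = -1 if Revenue >= 5 else 6  [with Revenue=9]  = -1.
Change = 6 − (-1) = 7.

7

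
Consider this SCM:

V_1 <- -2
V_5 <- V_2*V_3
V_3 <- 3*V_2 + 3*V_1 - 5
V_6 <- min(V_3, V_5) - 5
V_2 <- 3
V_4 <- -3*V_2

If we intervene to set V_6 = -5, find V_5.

-6

do(V_6=-5) replaces the equation V_6 <- min(V_3, V_5) - 5 with the constant V_6 = -5.
Since V_5 is not a descendant of the intervened variable, it is unaffected.
V_3 = 3*V_2 + 3*V_1 - 5  [with V_2=3, V_1=-2]  = -2
V_5 = V_2*V_3  [with V_2=3, V_3=-2]  = -6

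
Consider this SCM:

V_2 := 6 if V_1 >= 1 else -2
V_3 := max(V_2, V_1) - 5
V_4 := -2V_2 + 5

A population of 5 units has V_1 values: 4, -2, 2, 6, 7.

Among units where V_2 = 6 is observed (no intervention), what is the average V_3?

Conditioning on V_2=6 selects the 4 unit(s) with V_1 ∈ {4, 2, 6, 7}. Their V_3 values: 1, 1, 1, 2. Mean = 1.25.

1.25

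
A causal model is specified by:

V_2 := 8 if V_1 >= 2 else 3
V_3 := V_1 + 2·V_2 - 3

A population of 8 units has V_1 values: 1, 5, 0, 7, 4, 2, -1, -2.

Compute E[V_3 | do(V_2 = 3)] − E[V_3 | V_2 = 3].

do(V_2=3) breaks V_2's dependence on V_1. With V_2=3 fixed, V_3 across the units is 4, 8, 3, 10, 7, 5, 2, 1, mean 5.
E[V_3|V_2=3] averages over only the 4 units with V_2=3 (V_1 = 1, 0, -1, -2): V_3 = 4, 3, 2, 1, mean 2.5.
Difference = 5 − 2.5 = 2.5.

2.5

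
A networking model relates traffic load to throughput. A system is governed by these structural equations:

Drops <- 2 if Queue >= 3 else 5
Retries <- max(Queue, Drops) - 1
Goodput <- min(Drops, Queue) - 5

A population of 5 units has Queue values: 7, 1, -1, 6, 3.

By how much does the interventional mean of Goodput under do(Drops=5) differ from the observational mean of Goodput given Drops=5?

Every unit gets Drops=5 under the intervention. Goodput values become 0, -4, -6, 0, -2; E[Goodput|do(Drops=5)] = -2.4.
Conditioning on Drops=5 selects the 2 unit(s) with Queue ∈ {1, -1}. Their Goodput values: -4, -6. Mean = -5.
Difference = -2.4 − (-5) = 2.6.

2.6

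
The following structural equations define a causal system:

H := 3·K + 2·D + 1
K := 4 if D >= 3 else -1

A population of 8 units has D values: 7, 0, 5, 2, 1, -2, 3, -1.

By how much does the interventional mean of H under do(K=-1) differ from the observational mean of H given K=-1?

do(K=-1) breaks K's dependence on D. With K=-1 fixed, H across the units is 12, -2, 8, 2, 0, -6, 4, -4, mean 1.75.
Conditioning on K=-1 selects the 5 unit(s) with D ∈ {0, 2, 1, -2, -1}. Their H values: -2, 2, 0, -6, -4. Mean = -2.
Difference = 1.75 − (-2) = 3.75.

3.75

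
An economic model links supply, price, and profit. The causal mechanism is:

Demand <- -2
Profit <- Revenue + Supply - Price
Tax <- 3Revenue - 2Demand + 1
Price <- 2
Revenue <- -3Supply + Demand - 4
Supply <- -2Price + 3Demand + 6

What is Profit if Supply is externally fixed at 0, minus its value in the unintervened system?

-8

The intervention breaks the incoming arrows to Supply: Supply <- -2Price + 3Demand + 6 no longer applies, and Supply = 0.
Revenue = -3Supply + Demand - 4  [with Supply=0, Demand=-2]  = -6
Profit = Revenue + Supply - Price  [with Revenue=-6, Supply=0, Price=2]  = -8
Without intervention: Supply = -2Price + 3Demand + 6  [with Price=2, Demand=-2]  = -4; Revenue = -3Supply + Demand - 4  [with Supply=-4, Demand=-2]  = 6; Profit = Revenue + Supply - Price  [with Revenue=6, Supply=-4, Price=2]  = 0.
Change = -8 − 0 = -8.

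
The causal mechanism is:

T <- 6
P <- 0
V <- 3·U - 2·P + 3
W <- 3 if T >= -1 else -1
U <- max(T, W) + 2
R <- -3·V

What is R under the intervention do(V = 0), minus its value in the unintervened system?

The intervention breaks the incoming arrows to V: V <- 3·U - 2·P + 3 no longer applies, and V = 0.
R = -3·V  [with V=0]  = 0
Without intervention: W = 3 if T >= -1 else -1  [with T=6]  = 3; U = max(T, W) + 2  [with T=6, W=3]  = 8; V = 3·U - 2·P + 3  [with U=8, P=0]  = 27; R = -3·V  [with V=27]  = -81.
Change = 0 − (-81) = 81.

81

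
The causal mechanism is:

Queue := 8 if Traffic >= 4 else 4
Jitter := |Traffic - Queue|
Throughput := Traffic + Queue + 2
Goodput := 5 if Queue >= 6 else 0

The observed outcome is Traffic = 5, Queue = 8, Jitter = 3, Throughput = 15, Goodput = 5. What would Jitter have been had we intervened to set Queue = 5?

0

The intervention breaks the incoming arrows to Queue: Queue := 8 if Traffic >= 4 else 4 no longer applies, and Queue = 5.
Jitter = |Traffic - Queue|  [with Traffic=5, Queue=5]  = 0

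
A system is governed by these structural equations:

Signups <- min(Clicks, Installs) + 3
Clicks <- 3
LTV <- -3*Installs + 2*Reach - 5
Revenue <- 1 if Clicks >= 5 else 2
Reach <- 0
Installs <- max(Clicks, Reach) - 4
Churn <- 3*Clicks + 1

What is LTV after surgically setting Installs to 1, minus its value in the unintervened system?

-6

The intervention breaks the incoming arrows to Installs: Installs <- max(Clicks, Reach) - 4 no longer applies, and Installs = 1.
LTV = -3*Installs + 2*Reach - 5  [with Installs=1, Reach=0]  = -8
Without intervention: Installs = max(Clicks, Reach) - 4  [with Clicks=3, Reach=0]  = -1; LTV = -3*Installs + 2*Reach - 5  [with Installs=-1, Reach=0]  = -2.
Change = -8 − (-2) = -6.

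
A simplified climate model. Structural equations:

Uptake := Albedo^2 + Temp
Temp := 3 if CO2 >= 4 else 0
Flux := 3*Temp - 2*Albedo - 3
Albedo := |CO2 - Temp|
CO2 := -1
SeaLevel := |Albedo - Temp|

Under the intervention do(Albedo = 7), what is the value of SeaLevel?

7

The intervention breaks the incoming arrows to Albedo: Albedo := |CO2 - Temp| no longer applies, and Albedo = 7.
Temp = 3 if CO2 >= 4 else 0  [with CO2=-1]  = 0
SeaLevel = |Albedo - Temp|  [with Albedo=7, Temp=0]  = 7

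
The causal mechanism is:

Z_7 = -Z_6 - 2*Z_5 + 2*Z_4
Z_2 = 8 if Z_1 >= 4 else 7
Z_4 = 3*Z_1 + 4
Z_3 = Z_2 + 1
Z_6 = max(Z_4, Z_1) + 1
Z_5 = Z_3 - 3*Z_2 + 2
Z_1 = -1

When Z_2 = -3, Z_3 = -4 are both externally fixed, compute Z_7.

-14

Under do(Z_2 = -3, Z_3 = -4), each intervened variable's structural equation is replaced by its fixed value.
Z_4 = 3*Z_1 + 4  [with Z_1=-1]  = 1
Z_5 = Z_3 - 3*Z_2 + 2  [with Z_3=-4, Z_2=-3]  = 7
Z_6 = max(Z_4, Z_1) + 1  [with Z_4=1, Z_1=-1]  = 2
Z_7 = -Z_6 - 2*Z_5 + 2*Z_4  [with Z_6=2, Z_5=7, Z_4=1]  = -14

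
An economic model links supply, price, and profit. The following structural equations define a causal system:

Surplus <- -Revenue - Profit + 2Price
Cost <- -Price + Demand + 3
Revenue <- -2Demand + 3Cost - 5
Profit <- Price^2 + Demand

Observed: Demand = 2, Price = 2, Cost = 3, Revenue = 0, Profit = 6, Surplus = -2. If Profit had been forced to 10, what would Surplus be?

The intervention breaks the incoming arrows to Profit: Profit <- Price^2 + Demand no longer applies, and Profit = 10.
Cost = -Price + Demand + 3  [with Price=2, Demand=2]  = 3
Revenue = -2Demand + 3Cost - 5  [with Demand=2, Cost=3]  = 0
Surplus = -Revenue - Profit + 2Price  [with Revenue=0, Profit=10, Price=2]  = -6

-6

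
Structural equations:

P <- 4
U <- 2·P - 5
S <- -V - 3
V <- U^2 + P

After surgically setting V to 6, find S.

-9

The intervention breaks the incoming arrows to V: V <- U^2 + P no longer applies, and V = 6.
S = -V - 3  [with V=6]  = -9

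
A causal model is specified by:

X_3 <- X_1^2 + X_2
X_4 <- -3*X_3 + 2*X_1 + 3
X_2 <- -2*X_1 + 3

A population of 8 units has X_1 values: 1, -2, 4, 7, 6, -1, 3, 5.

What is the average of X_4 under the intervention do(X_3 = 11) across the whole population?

do(X_3=11) breaks X_3's dependence on X_1. With X_3=11 fixed, X_4 across the units is -28, -34, -22, -16, -18, -32, -24, -20, mean -24.25.

-24.25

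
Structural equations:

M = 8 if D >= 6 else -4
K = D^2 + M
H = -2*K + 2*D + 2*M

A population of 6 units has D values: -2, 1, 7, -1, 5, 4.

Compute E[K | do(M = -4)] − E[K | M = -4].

6.6

The intervention sets M=-4 in all 6 units regardless of D. Recomputing K per unit gives 0, -3, 45, -3, 21, 12; average 12.
E[K|M=-4] averages over only the 5 units with M=-4 (D = -2, 1, -1, 5, 4): K = 0, -3, -3, 21, 12, mean 5.4.
Difference = 12 − 5.4 = 6.6.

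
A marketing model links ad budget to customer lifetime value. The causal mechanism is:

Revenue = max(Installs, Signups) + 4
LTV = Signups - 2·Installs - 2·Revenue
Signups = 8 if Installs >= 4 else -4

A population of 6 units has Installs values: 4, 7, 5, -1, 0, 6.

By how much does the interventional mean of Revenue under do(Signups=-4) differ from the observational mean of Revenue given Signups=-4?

4

Every unit gets Signups=-4 under the intervention. Revenue values become 8, 11, 9, 3, 4, 10; E[Revenue|do(Signups=-4)] = 7.5.
Conditioning on Signups=-4 selects the 2 unit(s) with Installs ∈ {-1, 0}. Their Revenue values: 3, 4. Mean = 3.5.
Difference = 7.5 − 3.5 = 4.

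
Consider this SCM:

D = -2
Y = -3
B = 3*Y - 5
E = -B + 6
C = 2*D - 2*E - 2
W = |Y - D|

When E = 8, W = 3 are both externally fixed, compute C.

-22

Setting E = 8, W = 3 by intervention discards those variables' equations.
C = 2*D - 2*E - 2  [with D=-2, E=8]  = -22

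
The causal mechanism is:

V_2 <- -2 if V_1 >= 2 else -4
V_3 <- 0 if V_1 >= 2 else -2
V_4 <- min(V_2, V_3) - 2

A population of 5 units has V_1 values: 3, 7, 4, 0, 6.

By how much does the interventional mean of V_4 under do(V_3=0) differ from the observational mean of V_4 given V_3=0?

-0.4

Every unit gets V_3=0 under the intervention. V_4 values become -4, -4, -4, -6, -4; E[V_4|do(V_3=0)] = -4.4.
Conditioning on V_3=0 selects the 4 unit(s) with V_1 ∈ {3, 7, 4, 6}. Their V_4 values: -4, -4, -4, -4. Mean = -4.
Difference = -4.4 − (-4) = -0.4.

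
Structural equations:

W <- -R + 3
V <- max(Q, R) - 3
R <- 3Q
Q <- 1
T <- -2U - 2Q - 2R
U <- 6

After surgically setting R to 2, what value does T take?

-18

do(R=2) replaces the equation R <- 3Q with the constant R = 2.
T = -2U - 2Q - 2R  [with U=6, Q=1, R=2]  = -18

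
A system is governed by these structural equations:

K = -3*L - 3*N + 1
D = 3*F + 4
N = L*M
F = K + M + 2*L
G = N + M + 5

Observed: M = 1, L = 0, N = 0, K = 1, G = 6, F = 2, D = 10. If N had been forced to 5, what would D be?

-35

The intervention breaks the incoming arrows to N: N = L*M no longer applies, and N = 5.
K = -3*L - 3*N + 1  [with L=0, N=5]  = -14
F = K + M + 2*L  [with K=-14, M=1, L=0]  = -13
D = 3*F + 4  [with F=-13]  = -35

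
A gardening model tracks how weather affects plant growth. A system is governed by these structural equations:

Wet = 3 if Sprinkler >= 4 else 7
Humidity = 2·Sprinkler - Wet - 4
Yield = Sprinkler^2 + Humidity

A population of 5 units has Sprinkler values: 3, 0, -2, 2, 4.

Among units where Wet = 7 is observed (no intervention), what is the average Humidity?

-9.5

Observing Wet=7 restricts to units where Wet's equation naturally yields 7: Sprinkler ∈ {3, 0, -2, 2}. In that subpopulation Humidity = -5, -11, -15, -7, mean -9.5.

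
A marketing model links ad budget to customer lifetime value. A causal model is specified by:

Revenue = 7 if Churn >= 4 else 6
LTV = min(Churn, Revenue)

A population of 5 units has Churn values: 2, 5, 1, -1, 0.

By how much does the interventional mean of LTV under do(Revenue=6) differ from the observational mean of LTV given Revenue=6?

Under do(Revenue=6), Revenue's equation is replaced by Revenue=6 for every unit. Per-unit LTV: 2, 5, 1, -1, 0. Mean = 1.4.
Observing Revenue=6 restricts to units where Revenue's equation naturally yields 6: Churn ∈ {2, 1, -1, 0}. In that subpopulation LTV = 2, 1, -1, 0, mean 0.5.
Difference = 1.4 − 0.5 = 0.9.

0.9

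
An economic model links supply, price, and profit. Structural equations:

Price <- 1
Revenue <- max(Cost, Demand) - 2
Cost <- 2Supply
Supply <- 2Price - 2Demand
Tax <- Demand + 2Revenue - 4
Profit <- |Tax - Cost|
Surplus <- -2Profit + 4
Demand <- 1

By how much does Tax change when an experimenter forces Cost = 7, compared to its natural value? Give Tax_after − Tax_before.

12

Under do(Cost=7), the mechanism Cost <- 2Supply is discarded; Cost is fixed at 7.
Revenue = max(Cost, Demand) - 2  [with Cost=7, Demand=1]  = 5
Tax = Demand + 2Revenue - 4  [with Demand=1, Revenue=5]  = 7
Without intervention: Supply = 2Price - 2Demand  [with Price=1, Demand=1]  = 0; Cost = 2Supply  [with Supply=0]  = 0; Revenue = max(Cost, Demand) - 2  [with Cost=0, Demand=1]  = -1; Tax = Demand + 2Revenue - 4  [with Demand=1, Revenue=-1]  = -5.
Change = 7 − (-5) = 12.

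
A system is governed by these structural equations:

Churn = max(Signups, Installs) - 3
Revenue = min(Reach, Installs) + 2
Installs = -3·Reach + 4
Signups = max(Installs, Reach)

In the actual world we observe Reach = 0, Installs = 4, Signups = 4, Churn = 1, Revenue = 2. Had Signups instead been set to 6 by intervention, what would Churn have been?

3

The intervention breaks the incoming arrows to Signups: Signups = max(Installs, Reach) no longer applies, and Signups = 6.
Installs = -3·Reach + 4  [with Reach=0]  = 4
Churn = max(Signups, Installs) - 3  [with Signups=6, Installs=4]  = 3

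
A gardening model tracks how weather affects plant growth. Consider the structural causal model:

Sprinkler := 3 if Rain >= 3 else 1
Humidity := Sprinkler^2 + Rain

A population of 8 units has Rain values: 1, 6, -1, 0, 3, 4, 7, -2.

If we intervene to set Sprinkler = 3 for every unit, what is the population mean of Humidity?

11.25

Every unit gets Sprinkler=3 under the intervention. Humidity values become 10, 15, 8, 9, 12, 13, 16, 7; E[Humidity|do(Sprinkler=3)] = 11.25.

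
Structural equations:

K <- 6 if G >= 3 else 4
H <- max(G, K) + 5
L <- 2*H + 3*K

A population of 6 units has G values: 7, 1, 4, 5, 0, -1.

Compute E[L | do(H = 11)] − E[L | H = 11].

Under do(H=11), H's equation is replaced by H=11 for every unit. Per-unit L: 40, 34, 40, 40, 34, 34. Mean = 37.
E[L|H=11] averages over only the 2 units with H=11 (G = 4, 5): L = 40, 40, mean 40.
Difference = 37 − 40 = -3.

-3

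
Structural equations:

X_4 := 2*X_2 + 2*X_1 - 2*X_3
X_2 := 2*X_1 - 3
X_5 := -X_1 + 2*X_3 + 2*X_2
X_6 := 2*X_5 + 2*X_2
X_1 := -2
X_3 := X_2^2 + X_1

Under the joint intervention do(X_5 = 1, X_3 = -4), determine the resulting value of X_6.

The joint intervention fixes X_5 = 1, X_3 = -4, removing each variable's own equation.
X_2 = 2*X_1 - 3  [with X_1=-2]  = -7
X_6 = 2*X_5 + 2*X_2  [with X_5=1, X_2=-7]  = -12

-12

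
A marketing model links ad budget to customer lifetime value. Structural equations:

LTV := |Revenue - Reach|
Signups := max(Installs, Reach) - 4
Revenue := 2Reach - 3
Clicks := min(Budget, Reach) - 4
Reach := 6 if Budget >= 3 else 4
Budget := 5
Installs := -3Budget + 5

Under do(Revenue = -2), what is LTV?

Intervening sets Revenue = -2 and removes its equation (Revenue := 2Reach - 3).
Reach = 6 if Budget >= 3 else 4  [with Budget=5]  = 6
LTV = |Revenue - Reach|  [with Revenue=-2, Reach=6]  = 8

8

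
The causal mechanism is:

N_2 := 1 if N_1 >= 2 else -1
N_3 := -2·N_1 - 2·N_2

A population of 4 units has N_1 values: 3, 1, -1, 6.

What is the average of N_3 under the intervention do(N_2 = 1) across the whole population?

The intervention sets N_2=1 in all 4 units regardless of N_1. Recomputing N_3 per unit gives -8, -4, 0, -14; average -6.5.

-6.5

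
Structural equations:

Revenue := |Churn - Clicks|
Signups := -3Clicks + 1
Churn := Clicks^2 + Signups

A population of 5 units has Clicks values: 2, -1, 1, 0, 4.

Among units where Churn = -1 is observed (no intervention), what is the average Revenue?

E[Revenue|Churn=-1] averages over only the 2 units with Churn=-1 (Clicks = 2, 1): Revenue = 3, 2, mean 2.5.

2.5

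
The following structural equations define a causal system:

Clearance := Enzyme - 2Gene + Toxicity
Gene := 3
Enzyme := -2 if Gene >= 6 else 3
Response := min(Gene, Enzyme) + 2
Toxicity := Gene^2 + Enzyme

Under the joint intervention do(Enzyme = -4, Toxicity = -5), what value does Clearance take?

-15

Setting Enzyme = -4, Toxicity = -5 by intervention discards those variables' equations.
Clearance = Enzyme - 2Gene + Toxicity  [with Enzyme=-4, Gene=3, Toxicity=-5]  = -15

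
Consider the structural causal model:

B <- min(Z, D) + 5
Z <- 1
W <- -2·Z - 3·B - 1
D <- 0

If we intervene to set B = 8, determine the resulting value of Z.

Under do(B=8), the mechanism B <- min(Z, D) + 5 is discarded; B is fixed at 8.
Z is not downstream of the intervention, so its value is determined by the original equations.

1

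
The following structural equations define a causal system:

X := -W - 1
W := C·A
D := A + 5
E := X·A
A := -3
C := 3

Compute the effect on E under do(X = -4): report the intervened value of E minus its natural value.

The intervention breaks the incoming arrows to X: X := -W - 1 no longer applies, and X = -4.
E = X·A  [with X=-4, A=-3]  = 12
Without intervention: W = C·A  [with C=3, A=-3]  = -9; X = -W - 1  [with W=-9]  = 8; E = X·A  [with X=8, A=-3]  = -24.
Change = 12 − (-24) = 36.

36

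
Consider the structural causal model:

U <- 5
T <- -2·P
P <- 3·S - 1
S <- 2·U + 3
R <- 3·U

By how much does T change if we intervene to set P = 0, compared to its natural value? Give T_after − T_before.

76

do(P=0) replaces the equation P <- 3·S - 1 with the constant P = 0.
T = -2·P  [with P=0]  = 0
Without intervention: S = 2·U + 3  [with U=5]  = 13; P = 3·S - 1  [with S=13]  = 38; T = -2·P  [with P=38]  = -76.
Change = 0 − (-76) = 76.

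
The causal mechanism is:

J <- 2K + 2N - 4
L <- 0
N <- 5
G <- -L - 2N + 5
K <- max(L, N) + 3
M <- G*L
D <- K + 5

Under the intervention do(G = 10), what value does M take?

The intervention breaks the incoming arrows to G: G <- -L - 2N + 5 no longer applies, and G = 10.
M = G*L  [with G=10, L=0]  = 0

0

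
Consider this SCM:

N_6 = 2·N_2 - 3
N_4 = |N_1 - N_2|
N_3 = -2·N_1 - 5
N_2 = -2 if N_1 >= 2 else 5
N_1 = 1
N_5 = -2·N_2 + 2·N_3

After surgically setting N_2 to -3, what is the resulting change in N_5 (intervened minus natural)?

16

do(N_2=-3) replaces the equation N_2 = -2 if N_1 >= 2 else 5 with the constant N_2 = -3.
N_3 = -2·N_1 - 5  [with N_1=1]  = -7
N_5 = -2·N_2 + 2·N_3  [with N_2=-3, N_3=-7]  = -8
Without intervention: N_2 = -2 if N_1 >= 2 else 5  [with N_1=1]  = 5; N_3 = -2·N_1 - 5  [with N_1=1]  = -7; N_5 = -2·N_2 + 2·N_3  [with N_2=5, N_3=-7]  = -24.
Change = -8 − (-24) = 16.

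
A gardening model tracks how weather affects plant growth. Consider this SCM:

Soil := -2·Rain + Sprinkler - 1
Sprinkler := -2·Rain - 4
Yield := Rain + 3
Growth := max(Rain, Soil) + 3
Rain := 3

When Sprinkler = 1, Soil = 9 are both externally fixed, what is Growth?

Setting Sprinkler = 1, Soil = 9 by intervention discards those variables' equations.
Growth = max(Rain, Soil) + 3  [with Rain=3, Soil=9]  = 12

12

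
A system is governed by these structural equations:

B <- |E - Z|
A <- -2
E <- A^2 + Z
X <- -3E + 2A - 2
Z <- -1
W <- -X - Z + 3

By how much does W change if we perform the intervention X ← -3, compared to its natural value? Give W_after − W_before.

The intervention breaks the incoming arrows to X: X <- -3E + 2A - 2 no longer applies, and X = -3.
W = -X - Z + 3  [with X=-3, Z=-1]  = 7
Without intervention: E = A^2 + Z  [with A=-2, Z=-1]  = 3; X = -3E + 2A - 2  [with E=3, A=-2]  = -15; W = -X - Z + 3  [with X=-15, Z=-1]  = 19.
Change = 7 − 19 = -12.

-12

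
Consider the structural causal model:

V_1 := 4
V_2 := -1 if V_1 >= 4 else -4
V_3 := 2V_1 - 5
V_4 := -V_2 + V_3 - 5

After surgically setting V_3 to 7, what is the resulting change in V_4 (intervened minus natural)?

4

The intervention breaks the incoming arrows to V_3: V_3 := 2V_1 - 5 no longer applies, and V_3 = 7.
V_2 = -1 if V_1 >= 4 else -4  [with V_1=4]  = -1
V_4 = -V_2 + V_3 - 5  [with V_2=-1, V_3=7]  = 3
Without intervention: V_2 = -1 if V_1 >= 4 else -4  [with V_1=4]  = -1; V_3 = 2V_1 - 5  [with V_1=4]  = 3; V_4 = -V_2 + V_3 - 5  [with V_2=-1, V_3=3]  = -1.
Change = 3 − (-1) = 4.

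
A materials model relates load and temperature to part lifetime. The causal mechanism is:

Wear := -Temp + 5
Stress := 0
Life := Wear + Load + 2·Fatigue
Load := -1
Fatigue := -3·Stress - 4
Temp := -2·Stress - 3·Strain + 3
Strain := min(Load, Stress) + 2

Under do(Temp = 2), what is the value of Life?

-6

The intervention breaks the incoming arrows to Temp: Temp := -2·Stress - 3·Strain + 3 no longer applies, and Temp = 2.
Wear = -Temp + 5  [with Temp=2]  = 3
Fatigue = -3·Stress - 4  [with Stress=0]  = -4
Life = Wear + Load + 2·Fatigue  [with Wear=3, Load=-1, Fatigue=-4]  = -6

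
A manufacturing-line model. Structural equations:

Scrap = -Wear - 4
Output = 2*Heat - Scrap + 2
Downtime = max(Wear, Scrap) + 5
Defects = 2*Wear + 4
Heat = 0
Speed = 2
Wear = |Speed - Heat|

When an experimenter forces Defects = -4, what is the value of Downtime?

The intervention breaks the incoming arrows to Defects: Defects = 2*Wear + 4 no longer applies, and Defects = -4.
No directed path runs from Defects to Downtime, so Downtime keeps its natural value.
Wear = |Speed - Heat|  [with Speed=2, Heat=0]  = 2
Scrap = -Wear - 4  [with Wear=2]  = -6
Downtime = max(Wear, Scrap) + 5  [with Wear=2, Scrap=-6]  = 7

7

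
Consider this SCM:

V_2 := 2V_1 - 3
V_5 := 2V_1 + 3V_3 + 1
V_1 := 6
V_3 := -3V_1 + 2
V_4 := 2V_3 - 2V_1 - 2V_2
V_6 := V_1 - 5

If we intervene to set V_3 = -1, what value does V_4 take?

The intervention breaks the incoming arrows to V_3: V_3 := -3V_1 + 2 no longer applies, and V_3 = -1.
V_2 = 2V_1 - 3  [with V_1=6]  = 9
V_4 = 2V_3 - 2V_1 - 2V_2  [with V_3=-1, V_1=6, V_2=9]  = -32

-32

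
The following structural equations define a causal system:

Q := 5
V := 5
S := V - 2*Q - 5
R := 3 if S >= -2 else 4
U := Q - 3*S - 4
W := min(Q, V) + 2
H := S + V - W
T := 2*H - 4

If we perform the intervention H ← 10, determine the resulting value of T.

do(H=10) replaces the equation H := S + V - W with the constant H = 10.
T = 2*H - 4  [with H=10]  = 16

16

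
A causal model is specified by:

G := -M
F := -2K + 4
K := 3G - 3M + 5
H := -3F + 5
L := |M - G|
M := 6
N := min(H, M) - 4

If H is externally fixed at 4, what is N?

Intervening sets H = 4 and removes its equation (H := -3F + 5).
N = min(H, M) - 4  [with H=4, M=6]  = 0

0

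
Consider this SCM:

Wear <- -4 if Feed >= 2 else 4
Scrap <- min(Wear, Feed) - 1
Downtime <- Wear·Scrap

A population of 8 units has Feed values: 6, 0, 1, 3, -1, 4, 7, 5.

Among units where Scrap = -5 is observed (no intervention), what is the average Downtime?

20

Conditioning on Scrap=-5 selects the 5 unit(s) with Feed ∈ {6, 3, 4, 7, 5}. Their Downtime values: 20, 20, 20, 20, 20. Mean = 20.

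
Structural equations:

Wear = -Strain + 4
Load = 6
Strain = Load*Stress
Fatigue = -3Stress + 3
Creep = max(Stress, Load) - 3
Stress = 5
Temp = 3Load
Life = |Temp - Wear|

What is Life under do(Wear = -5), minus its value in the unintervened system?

-21

Intervening sets Wear = -5 and removes its equation (Wear = -Strain + 4).
Temp = 3Load  [with Load=6]  = 18
Life = |Temp - Wear|  [with Temp=18, Wear=-5]  = 23
Without intervention: Strain = Load*Stress  [with Load=6, Stress=5]  = 30; Temp = 3Load  [with Load=6]  = 18; Wear = -Strain + 4  [with Strain=30]  = -26; Life = |Temp - Wear|  [with Temp=18, Wear=-26]  = 44.
Change = 23 − 44 = -21.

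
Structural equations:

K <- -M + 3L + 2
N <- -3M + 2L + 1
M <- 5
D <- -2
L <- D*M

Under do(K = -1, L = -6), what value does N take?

The joint intervention fixes K = -1, L = -6, removing each variable's own equation.
N = -3M + 2L + 1  [with M=5, L=-6]  = -26

-26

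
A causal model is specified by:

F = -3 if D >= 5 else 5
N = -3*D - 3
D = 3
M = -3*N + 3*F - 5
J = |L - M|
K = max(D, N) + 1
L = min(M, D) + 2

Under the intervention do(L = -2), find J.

48

Under do(L=-2), the mechanism L = min(M, D) + 2 is discarded; L is fixed at -2.
F = -3 if D >= 5 else 5  [with D=3]  = 5
N = -3*D - 3  [with D=3]  = -12
M = -3*N + 3*F - 5  [with N=-12, F=5]  = 46
J = |L - M|  [with L=-2, M=46]  = 48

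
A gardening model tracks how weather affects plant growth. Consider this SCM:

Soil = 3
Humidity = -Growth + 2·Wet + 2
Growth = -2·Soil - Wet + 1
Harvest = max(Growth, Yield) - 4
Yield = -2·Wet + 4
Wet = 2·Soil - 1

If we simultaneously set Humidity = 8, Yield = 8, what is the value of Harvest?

The joint intervention fixes Humidity = 8, Yield = 8, removing each variable's own equation.
Wet = 2·Soil - 1  [with Soil=3]  = 5
Growth = -2·Soil - Wet + 1  [with Soil=3, Wet=5]  = -10
Harvest = max(Growth, Yield) - 4  [with Growth=-10, Yield=8]  = 4

4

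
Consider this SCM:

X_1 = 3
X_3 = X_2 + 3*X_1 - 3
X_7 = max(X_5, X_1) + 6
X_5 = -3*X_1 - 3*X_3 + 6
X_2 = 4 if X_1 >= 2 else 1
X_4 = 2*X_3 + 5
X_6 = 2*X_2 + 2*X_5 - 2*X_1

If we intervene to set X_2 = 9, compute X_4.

35

Under do(X_2=9), the mechanism X_2 = 4 if X_1 >= 2 else 1 is discarded; X_2 is fixed at 9.
X_3 = X_2 + 3*X_1 - 3  [with X_2=9, X_1=3]  = 15
X_4 = 2*X_3 + 5  [with X_3=15]  = 35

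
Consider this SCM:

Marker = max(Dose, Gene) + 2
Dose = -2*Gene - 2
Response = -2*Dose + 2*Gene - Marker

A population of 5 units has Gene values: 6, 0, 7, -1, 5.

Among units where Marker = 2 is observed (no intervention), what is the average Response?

-1

E[Response|Marker=2] averages over only the 2 units with Marker=2 (Gene = 0, -1): Response = 2, -4, mean -1.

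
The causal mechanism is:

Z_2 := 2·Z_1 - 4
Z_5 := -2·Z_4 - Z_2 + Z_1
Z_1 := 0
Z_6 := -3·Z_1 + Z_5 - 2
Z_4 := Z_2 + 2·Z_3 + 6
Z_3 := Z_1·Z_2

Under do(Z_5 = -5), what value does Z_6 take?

The intervention breaks the incoming arrows to Z_5: Z_5 := -2·Z_4 - Z_2 + Z_1 no longer applies, and Z_5 = -5.
Z_6 = -3·Z_1 + Z_5 - 2  [with Z_1=0, Z_5=-5]  = -7

-7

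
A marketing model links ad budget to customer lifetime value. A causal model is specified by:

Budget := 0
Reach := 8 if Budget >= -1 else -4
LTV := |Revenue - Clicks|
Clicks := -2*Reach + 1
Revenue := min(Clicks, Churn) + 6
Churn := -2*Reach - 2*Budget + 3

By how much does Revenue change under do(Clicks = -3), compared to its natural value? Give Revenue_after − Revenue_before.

2

do(Clicks=-3) replaces the equation Clicks := -2*Reach + 1 with the constant Clicks = -3.
Reach = 8 if Budget >= -1 else -4  [with Budget=0]  = 8
Churn = -2*Reach - 2*Budget + 3  [with Reach=8, Budget=0]  = -13
Revenue = min(Clicks, Churn) + 6  [with Clicks=-3, Churn=-13]  = -7
Without intervention: Reach = 8 if Budget >= -1 else -4  [with Budget=0]  = 8; Clicks = -2*Reach + 1  [with Reach=8]  = -15; Churn = -2*Reach - 2*Budget + 3  [with Reach=8, Budget=0]  = -13; Revenue = min(Clicks, Churn) + 6  [with Clicks=-15, Churn=-13]  = -9.
Change = -7 − (-9) = 2.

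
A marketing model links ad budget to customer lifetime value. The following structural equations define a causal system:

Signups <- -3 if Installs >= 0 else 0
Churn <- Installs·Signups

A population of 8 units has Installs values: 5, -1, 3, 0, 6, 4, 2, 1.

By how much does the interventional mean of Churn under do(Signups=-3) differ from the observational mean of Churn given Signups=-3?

1.5

Under do(Signups=-3), Signups's equation is replaced by Signups=-3 for every unit. Per-unit Churn: -15, 3, -9, 0, -18, -12, -6, -3. Mean = -7.5.
Conditioning on Signups=-3 selects the 7 unit(s) with Installs ∈ {5, 3, 0, 6, 4, 2, 1}. Their Churn values: -15, -9, 0, -18, -12, -6, -3. Mean = -9.
Difference = -7.5 − (-9) = 1.5.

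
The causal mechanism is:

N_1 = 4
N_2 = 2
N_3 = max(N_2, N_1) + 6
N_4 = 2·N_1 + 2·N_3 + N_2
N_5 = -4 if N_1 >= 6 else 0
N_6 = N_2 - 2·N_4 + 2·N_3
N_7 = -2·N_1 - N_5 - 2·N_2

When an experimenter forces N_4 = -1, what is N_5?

0

Intervening sets N_4 = -1 and removes its equation (N_4 = 2·N_1 + 2·N_3 + N_2).
No directed path runs from N_4 to N_5, so N_5 keeps its natural value.
N_5 = -4 if N_1 >= 6 else 0  [with N_1=4]  = 0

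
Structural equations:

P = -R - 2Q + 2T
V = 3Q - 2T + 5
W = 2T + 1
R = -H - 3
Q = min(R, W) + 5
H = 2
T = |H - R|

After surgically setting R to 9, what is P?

Under do(R=9), the mechanism R = -H - 3 is discarded; R is fixed at 9.
T = |H - R|  [with H=2, R=9]  = 7
W = 2T + 1  [with T=7]  = 15
Q = min(R, W) + 5  [with R=9, W=15]  = 14
P = -R - 2Q + 2T  [with R=9, Q=14, T=7]  = -23

-23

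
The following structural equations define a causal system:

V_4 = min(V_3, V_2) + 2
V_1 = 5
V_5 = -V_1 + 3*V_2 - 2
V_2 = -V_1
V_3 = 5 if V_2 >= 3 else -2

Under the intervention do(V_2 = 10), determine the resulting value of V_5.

do(V_2=10) replaces the equation V_2 = -V_1 with the constant V_2 = 10.
V_5 = -V_1 + 3*V_2 - 2  [with V_1=5, V_2=10]  = 23

23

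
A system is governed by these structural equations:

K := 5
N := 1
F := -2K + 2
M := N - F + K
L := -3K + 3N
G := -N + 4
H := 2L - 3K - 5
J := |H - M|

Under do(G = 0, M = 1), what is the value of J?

45

Under do(G = 0, M = 1), each intervened variable's structural equation is replaced by its fixed value.
L = -3K + 3N  [with K=5, N=1]  = -12
H = 2L - 3K - 5  [with L=-12, K=5]  = -44
J = |H - M|  [with H=-44, M=1]  = 45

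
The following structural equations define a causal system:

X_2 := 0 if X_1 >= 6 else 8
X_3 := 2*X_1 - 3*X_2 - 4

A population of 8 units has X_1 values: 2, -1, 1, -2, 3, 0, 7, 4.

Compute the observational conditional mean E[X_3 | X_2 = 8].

-26

E[X_3|X_2=8] averages over only the 7 units with X_2=8 (X_1 = 2, -1, 1, -2, 3, 0, 4): X_3 = -24, -30, -26, -32, -22, -28, -20, mean -26.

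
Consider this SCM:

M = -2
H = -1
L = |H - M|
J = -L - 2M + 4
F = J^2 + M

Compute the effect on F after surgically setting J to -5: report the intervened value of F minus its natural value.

Intervening sets J = -5 and removes its equation (J = -L - 2M + 4).
F = J^2 + M  [with J=-5, M=-2]  = 23
Without intervention: L = |H - M|  [with H=-1, M=-2]  = 1; J = -L - 2M + 4  [with L=1, M=-2]  = 7; F = J^2 + M  [with J=7, M=-2]  = 47.
Change = 23 − 47 = -24.

-24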